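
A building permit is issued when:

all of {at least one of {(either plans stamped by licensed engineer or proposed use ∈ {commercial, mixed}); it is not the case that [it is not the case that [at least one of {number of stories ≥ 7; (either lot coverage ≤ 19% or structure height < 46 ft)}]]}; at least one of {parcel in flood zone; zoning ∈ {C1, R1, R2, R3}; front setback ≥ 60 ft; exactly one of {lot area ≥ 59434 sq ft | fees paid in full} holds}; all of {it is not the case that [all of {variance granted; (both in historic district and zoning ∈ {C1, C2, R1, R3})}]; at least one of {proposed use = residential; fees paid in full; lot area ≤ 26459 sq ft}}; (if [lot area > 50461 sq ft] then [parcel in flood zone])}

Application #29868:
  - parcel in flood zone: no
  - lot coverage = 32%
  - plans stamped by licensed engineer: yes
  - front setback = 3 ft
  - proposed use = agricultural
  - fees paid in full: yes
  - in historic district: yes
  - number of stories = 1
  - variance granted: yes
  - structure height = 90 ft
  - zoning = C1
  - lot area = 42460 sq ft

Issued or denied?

Denied

Atomic conditions:
  plans stamped by licensed engineer: yes → true
  proposed use ∈ {commercial, mixed}: agricultural is not in the set → false
  number of stories ≥ 7: 1 ≥ 7 is false
  lot coverage ≤ 19%: 32 ≤ 19 is false
  structure height < 46 ft: 90 < 46 is false
  parcel in flood zone: no → false
  zoning ∈ {C1, R1, R2, R3}: C1 is in the set → true
  front setback ≥ 60 ft: 3 ≥ 60 is false
  lot area ≥ 59434 sq ft: 42460 ≥ 59434 is false
  fees paid in full: yes → true
  variance granted: yes → true
  in historic district: yes → true
  zoning ∈ {C1, C2, R1, R3}: C1 is in the set → true
  proposed use = residential: agricultural == residential is false
  lot area ≤ 26459 sq ft: 42460 ≤ 26459 is false
  lot area > 50461 sq ft: 42460 > 50461 is false
Combine:
[1.1] true OR false = true
[1.2.1.1.2] false OR false = false
[1.2.1.1] false OR false = false
[1.2.1] NOT false = true
[1.2] NOT true = false
[1] true OR false = true
[2.4] exactly-one(false, true) = true
[2] false OR true OR false OR true = true
[3.1.1.2] true AND true = true
[3.1.1] true AND true = true
[3.1] NOT true = false
[3.2] false OR true OR false = true
[3] false AND true = false
[4] false → false (antecedent false ⇒ implication holds) = true
[root] true AND true AND false AND true = false
Overall: false → denied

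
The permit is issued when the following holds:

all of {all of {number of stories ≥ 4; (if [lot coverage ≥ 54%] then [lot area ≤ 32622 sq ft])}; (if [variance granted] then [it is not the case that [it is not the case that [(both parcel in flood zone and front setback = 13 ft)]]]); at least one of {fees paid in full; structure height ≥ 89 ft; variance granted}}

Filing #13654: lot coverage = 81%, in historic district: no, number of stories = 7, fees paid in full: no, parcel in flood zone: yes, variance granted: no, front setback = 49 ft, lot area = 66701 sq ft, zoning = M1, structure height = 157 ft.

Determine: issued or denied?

Denied

Atomic conditions:
  number of stories ≥ 4: 7 ≥ 4 is true
  lot coverage ≥ 54%: 81 ≥ 54 is true
  lot area ≤ 32622 sq ft: 66701 ≤ 32622 is false
  variance granted: no → false
  parcel in flood zone: yes → true
  front setback = 13 ft: 49 == 13 is false
  fees paid in full: no → false
  structure height ≥ 89 ft: 157 ≥ 89 is true
Combine:
[1.2] true → false = false
[1] true AND false = false
[2.2.1.1] true AND false = false
[2.2.1] NOT false = true
[2.2] NOT true = false
[2] false → false (antecedent false ⇒ implication holds) = true
[3] false OR true OR false = true
[root] false AND true AND true = false
Overall: false → denied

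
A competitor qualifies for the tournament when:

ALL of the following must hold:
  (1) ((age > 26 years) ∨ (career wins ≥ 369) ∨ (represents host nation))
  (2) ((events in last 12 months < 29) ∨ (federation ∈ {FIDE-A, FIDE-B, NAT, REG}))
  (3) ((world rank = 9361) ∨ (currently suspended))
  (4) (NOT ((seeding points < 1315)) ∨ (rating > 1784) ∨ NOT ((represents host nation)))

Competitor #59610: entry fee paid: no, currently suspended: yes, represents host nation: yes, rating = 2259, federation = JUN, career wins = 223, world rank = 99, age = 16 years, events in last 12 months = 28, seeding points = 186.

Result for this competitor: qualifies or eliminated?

Atomic conditions:
  age > 26 years: 16 > 26 is false
  career wins ≥ 369: 223 ≥ 369 is false
  represents host nation: yes → true
  events in last 12 months < 29: 28 < 29 is true
  federation ∈ {FIDE-A, FIDE-B, NAT, REG}: JUN is not in the set → false
  world rank = 9361: 99 == 9361 is false
  currently suspended: yes → true
  seeding points < 1315: 186 < 1315 is true
  rating > 1784: 2259 > 1784 is true
Combine:
[1] false OR false OR true = true
[2] true OR false = true
[3] false OR true = true
[4.1] NOT true = false
[4.3] NOT true = false
[4] false OR true OR false = true
[root] true AND true AND true AND true = true
Overall: true → qualifies

Qualifies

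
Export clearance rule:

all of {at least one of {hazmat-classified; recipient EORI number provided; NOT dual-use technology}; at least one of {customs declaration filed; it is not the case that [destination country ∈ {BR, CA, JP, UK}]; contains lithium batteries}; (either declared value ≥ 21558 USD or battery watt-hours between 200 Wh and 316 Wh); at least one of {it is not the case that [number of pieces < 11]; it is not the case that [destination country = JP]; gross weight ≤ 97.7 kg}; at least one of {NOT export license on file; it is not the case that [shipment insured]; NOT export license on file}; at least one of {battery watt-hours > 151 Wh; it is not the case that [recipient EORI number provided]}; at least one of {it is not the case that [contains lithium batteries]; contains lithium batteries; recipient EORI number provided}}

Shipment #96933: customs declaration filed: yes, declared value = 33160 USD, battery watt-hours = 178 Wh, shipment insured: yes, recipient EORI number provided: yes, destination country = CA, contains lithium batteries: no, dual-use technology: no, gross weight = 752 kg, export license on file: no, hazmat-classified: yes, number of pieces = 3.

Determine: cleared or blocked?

Atomic conditions:
  hazmat-classified: yes → true
  recipient EORI number provided: yes → true
  NOT dual-use technology: no → true
  customs declaration filed: yes → true
  destination country ∈ {BR, CA, JP, UK}: CA is in the set → true
  contains lithium batteries: no → false
  declared value ≥ 21558 USD: 33160 ≥ 21558 is true
  battery watt-hours between 200 Wh and 316 Wh: 178 in [200, 316] is false
  number of pieces < 11: 3 < 11 is true
  destination country = JP: CA == JP is false
  gross weight ≤ 97.7 kg: 752 ≤ 97.7 is false
  NOT export license on file: no → true
  shipment insured: yes → true
  battery watt-hours > 151 Wh: 178 > 151 is true
Combine:
[1] true OR true OR true = true
[2.2] NOT true = false
[2] true OR false OR false = true
[3] true OR false = true
[4.1] NOT true = false
[4.2] NOT false = true
[4] false OR true OR false = true
[5.2] NOT true = false
[5] true OR false OR true = true
[6.2] NOT true = false
[6] true OR false = true
[7.1] NOT false = true
[7] true OR false OR true = true
[root] true AND true AND true AND true AND true AND true AND true = true
Overall: true → cleared

Cleared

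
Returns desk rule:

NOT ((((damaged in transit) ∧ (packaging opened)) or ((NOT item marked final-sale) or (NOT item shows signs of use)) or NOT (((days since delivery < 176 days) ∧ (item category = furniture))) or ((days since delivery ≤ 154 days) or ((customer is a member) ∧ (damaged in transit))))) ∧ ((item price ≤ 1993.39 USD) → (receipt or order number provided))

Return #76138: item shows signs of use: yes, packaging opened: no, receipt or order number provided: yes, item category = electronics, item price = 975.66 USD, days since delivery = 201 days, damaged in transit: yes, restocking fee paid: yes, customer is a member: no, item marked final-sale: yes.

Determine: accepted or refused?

Refused

Atomic conditions:
  damaged in transit: yes → true
  packaging opened: no → false
  NOT item marked final-sale: yes → false
  NOT item shows signs of use: yes → false
  days since delivery < 176 days: 201 < 176 is false
  item category = furniture: electronics == furniture is false
  days since delivery ≤ 154 days: 201 ≤ 154 is false
  customer is a member: no → false
  item price ≤ 1993.39 USD: 975.66 ≤ 1993.39 is true
  receipt or order number provided: yes → true
Combine:
[1.1.1] true AND false = false
[1.1.2] false OR false = false
[1.1.3.1] false AND false = false
[1.1.3] NOT false = true
[1.1.4.2] false AND true = false
[1.1.4] false OR false = false
[1.1] false OR false OR true OR false = true
[1] NOT true = false
[2] true → true = true
[root] false AND true = false
Overall: false → refused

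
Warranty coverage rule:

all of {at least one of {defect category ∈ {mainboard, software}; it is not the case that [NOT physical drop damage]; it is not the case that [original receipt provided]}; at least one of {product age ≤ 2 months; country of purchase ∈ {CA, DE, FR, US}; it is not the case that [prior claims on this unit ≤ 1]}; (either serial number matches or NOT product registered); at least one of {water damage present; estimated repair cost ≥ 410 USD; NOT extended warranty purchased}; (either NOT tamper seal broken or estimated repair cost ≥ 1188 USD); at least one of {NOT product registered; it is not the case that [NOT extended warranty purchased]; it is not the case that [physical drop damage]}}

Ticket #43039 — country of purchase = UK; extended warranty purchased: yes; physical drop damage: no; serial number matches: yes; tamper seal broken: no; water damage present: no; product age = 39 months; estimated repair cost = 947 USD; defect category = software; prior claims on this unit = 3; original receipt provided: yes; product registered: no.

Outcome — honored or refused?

Atomic conditions:
  defect category ∈ {mainboard, software}: software is in the set → true
  NOT physical drop damage: no → true
  original receipt provided: yes → true
  product age ≤ 2 months: 39 ≤ 2 is false
  country of purchase ∈ {CA, DE, FR, US}: UK is not in the set → false
  prior claims on this unit ≤ 1: 3 ≤ 1 is false
  serial number matches: yes → true
  NOT product registered: no → true
  water damage present: no → false
  estimated repair cost ≥ 410 USD: 947 ≥ 410 is true
  NOT extended warranty purchased: yes → false
  NOT tamper seal broken: no → true
  estimated repair cost ≥ 1188 USD: 947 ≥ 1188 is false
  physical drop damage: no → false
Combine:
[1.2] NOT true = false
[1.3] NOT true = false
[1] true OR false OR false = true
[2.3] NOT false = true
[2] false OR false OR true = true
[3] true OR true = true
[4] false OR true OR false = true
[5] true OR false = true
[6.2] NOT false = true
[6.3] NOT false = true
[6] true OR true OR true = true
[root] true AND true AND true AND true AND true AND true = true
Overall: true → honored

Honored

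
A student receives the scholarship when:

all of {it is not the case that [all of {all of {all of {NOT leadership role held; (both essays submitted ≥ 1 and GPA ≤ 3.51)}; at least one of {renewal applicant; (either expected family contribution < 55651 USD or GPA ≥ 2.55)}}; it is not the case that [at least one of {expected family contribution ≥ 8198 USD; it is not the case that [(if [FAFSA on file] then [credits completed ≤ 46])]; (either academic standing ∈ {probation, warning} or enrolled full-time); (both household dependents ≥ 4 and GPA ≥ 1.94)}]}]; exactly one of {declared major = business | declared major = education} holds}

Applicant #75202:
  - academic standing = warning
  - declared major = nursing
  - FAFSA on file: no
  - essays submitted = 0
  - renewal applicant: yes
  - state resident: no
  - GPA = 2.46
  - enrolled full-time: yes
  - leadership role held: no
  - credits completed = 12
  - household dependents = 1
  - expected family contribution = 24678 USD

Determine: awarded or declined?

Atomic conditions:
  NOT leadership role held: no → true
  essays submitted ≥ 1: 0 ≥ 1 is false
  GPA ≤ 3.51: 2.46 ≤ 3.51 is true
  renewal applicant: yes → true
  expected family contribution < 55651 USD: 24678 < 55651 is true
  GPA ≥ 2.55: 2.46 ≥ 2.55 is false
  expected family contribution ≥ 8198 USD: 24678 ≥ 8198 is true
  FAFSA on file: no → false
  credits completed ≤ 46: 12 ≤ 46 is true
  academic standing ∈ {probation, warning}: warning is in the set → true
  enrolled full-time: yes → true
  household dependents ≥ 4: 1 ≥ 4 is false
  GPA ≥ 1.94: 2.46 ≥ 1.94 is true
  declared major = business: nursing == business is false
  declared major = education: nursing == education is false
Combine:
[1.1.1.1.2] false AND true = false
[1.1.1.1] true AND false = false
[1.1.1.2.2] true OR false = true
[1.1.1.2] true OR true = true
[1.1.1] false AND true = false
[1.1.2.1.2.1] false → true (antecedent false ⇒ implication holds) = true
[1.1.2.1.2] NOT true = false
[1.1.2.1.3] true OR true = true
[1.1.2.1.4] false AND true = false
[1.1.2.1] true OR false OR true OR false = true
[1.1.2] NOT true = false
[1.1] false AND false = false
[1] NOT false = true
[2] exactly-one(false, false) = false
[root] true AND false = false
Overall: false → declined

Declined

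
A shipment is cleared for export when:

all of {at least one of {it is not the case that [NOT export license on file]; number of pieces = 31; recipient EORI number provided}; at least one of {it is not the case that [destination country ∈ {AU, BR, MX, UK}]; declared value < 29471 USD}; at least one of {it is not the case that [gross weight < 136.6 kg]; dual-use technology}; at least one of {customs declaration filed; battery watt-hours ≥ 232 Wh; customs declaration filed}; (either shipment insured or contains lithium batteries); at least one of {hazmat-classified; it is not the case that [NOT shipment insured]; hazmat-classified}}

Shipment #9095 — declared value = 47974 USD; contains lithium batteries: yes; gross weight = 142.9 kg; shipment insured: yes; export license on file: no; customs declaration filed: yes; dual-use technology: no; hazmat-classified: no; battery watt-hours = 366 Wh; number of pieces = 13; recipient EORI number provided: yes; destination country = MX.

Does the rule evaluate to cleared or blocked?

Atomic conditions:
  NOT export license on file: no → true
  number of pieces = 31: 13 == 31 is false
  recipient EORI number provided: yes → true
  destination country ∈ {AU, BR, MX, UK}: MX is in the set → true
  declared value < 29471 USD: 47974 < 29471 is false
  gross weight < 136.6 kg: 142.9 < 136.6 is false
  dual-use technology: no → false
  customs declaration filed: yes → true
  battery watt-hours ≥ 232 Wh: 366 ≥ 232 is true
  shipment insured: yes → true
  contains lithium batteries: yes → true
  hazmat-classified: no → false
  NOT shipment insured: yes → false
Combine:
[1.1] NOT true = false
[1] false OR false OR true = true
[2.1] NOT true = false
[2] false OR false = false
[3.1] NOT false = true
[3] true OR false = true
[4] true OR true OR true = true
[5] true OR true = true
[6.2] NOT false = true
[6] false OR true OR false = true
[root] true AND false AND true AND true AND true AND true = false
Overall: false → blocked

Blocked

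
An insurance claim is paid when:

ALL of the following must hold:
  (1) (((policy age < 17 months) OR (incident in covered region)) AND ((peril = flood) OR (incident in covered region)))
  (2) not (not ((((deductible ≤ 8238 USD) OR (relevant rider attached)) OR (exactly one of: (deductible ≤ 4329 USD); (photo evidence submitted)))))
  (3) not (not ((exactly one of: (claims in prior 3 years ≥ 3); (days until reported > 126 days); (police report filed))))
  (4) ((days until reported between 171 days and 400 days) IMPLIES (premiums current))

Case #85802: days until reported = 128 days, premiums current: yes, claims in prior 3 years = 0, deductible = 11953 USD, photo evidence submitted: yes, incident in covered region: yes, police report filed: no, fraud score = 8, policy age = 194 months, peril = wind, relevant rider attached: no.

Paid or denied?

Paid

Atomic conditions:
  policy age < 17 months: 194 < 17 is false
  incident in covered region: yes → true
  peril = flood: wind == flood is false
  deductible ≤ 8238 USD: 11953 ≤ 8238 is false
  relevant rider attached: no → false
  deductible ≤ 4329 USD: 11953 ≤ 4329 is false
  photo evidence submitted: yes → true
  claims in prior 3 years ≥ 3: 0 ≥ 3 is false
  days until reported > 126 days: 128 > 126 is true
  police report filed: no → false
  days until reported between 171 days and 400 days: 128 in [171, 400] is false
  premiums current: yes → true
Combine:
[1.1] false OR true = true
[1.2] false OR true = true
[1] true AND true = true
[2.1.1.1] false OR false = false
[2.1.1.2] exactly-one(false, true) = true
[2.1.1] false OR true = true
[2.1] NOT true = false
[2] NOT false = true
[3.1.1] exactly-one(false, true, false) = true
[3.1] NOT true = false
[3] NOT false = true
[4] false → true (antecedent false ⇒ implication holds) = true
[root] true AND true AND true AND true = true
Overall: true → paid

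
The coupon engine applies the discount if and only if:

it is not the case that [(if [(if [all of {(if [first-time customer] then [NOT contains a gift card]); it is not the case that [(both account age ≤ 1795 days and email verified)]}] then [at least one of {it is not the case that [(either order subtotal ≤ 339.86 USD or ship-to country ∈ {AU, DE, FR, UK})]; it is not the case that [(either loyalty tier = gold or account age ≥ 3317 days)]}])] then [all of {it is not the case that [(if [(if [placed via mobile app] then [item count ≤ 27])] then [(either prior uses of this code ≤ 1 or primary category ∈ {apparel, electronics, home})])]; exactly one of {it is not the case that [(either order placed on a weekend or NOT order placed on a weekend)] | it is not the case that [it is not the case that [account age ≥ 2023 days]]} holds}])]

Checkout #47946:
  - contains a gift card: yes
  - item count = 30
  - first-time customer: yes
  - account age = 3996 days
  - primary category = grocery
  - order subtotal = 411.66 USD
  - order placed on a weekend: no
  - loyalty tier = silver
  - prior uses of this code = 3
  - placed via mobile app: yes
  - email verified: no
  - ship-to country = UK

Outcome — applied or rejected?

Applied

Atomic conditions:
  first-time customer: yes → true
  NOT contains a gift card: yes → false
  account age ≤ 1795 days: 3996 ≤ 1795 is false
  email verified: no → false
  order subtotal ≤ 339.86 USD: 411.66 ≤ 339.86 is false
  ship-to country ∈ {AU, DE, FR, UK}: UK is in the set → true
  loyalty tier = gold: silver == gold is false
  account age ≥ 3317 days: 3996 ≥ 3317 is true
  placed via mobile app: yes → true
  item count ≤ 27: 30 ≤ 27 is false
  prior uses of this code ≤ 1: 3 ≤ 1 is false
  primary category ∈ {apparel, electronics, home}: grocery is not in the set → false
  order placed on a weekend: no → false
  NOT order placed on a weekend: no → true
  account age ≥ 2023 days: 3996 ≥ 2023 is true
Combine:
[1.1.1.1] true → false = false
[1.1.1.2.1] false AND false = false
[1.1.1.2] NOT false = true
[1.1.1] false AND true = false
[1.1.2.1.1] false OR true = true
[1.1.2.1] NOT true = false
[1.1.2.2.1] false OR true = true
[1.1.2.2] NOT true = false
[1.1.2] false OR false = false
[1.1] false → false (antecedent false ⇒ implication holds) = true
[1.2.1.1.1] true → false = false
[1.2.1.1.2] false OR false = false
[1.2.1.1] false → false (antecedent false ⇒ implication holds) = true
[1.2.1] NOT true = false
[1.2.2.1.1] false OR true = true
[1.2.2.1] NOT true = false
[1.2.2.2.1] NOT true = false
[1.2.2.2] NOT false = true
[1.2.2] exactly-one(false, true) = true
[1.2] false AND true = false
[1] true → false = false
[root] NOT false = true
Overall: true → applied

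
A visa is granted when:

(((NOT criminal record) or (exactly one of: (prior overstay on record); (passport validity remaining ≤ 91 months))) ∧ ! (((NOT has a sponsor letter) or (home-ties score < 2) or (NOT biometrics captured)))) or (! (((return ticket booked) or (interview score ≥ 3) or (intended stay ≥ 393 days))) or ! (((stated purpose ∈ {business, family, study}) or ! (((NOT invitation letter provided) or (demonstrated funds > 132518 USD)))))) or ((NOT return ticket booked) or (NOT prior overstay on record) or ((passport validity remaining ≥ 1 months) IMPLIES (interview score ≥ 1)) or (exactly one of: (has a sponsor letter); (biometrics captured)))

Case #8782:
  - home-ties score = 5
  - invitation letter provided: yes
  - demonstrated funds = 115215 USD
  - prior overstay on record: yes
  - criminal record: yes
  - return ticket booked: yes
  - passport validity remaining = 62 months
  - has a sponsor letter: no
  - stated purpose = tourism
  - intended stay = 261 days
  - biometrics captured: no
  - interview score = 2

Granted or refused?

Atomic conditions:
  NOT criminal record: yes → false
  prior overstay on record: yes → true
  passport validity remaining ≤ 91 months: 62 ≤ 91 is true
  NOT has a sponsor letter: no → true
  home-ties score < 2: 5 < 2 is false
  NOT biometrics captured: no → true
  return ticket booked: yes → true
  interview score ≥ 3: 2 ≥ 3 is false
  intended stay ≥ 393 days: 261 ≥ 393 is false
  stated purpose ∈ {business, family, study}: tourism is not in the set → false
  NOT invitation letter provided: yes → false
  demonstrated funds > 132518 USD: 115215 > 132518 is false
  NOT return ticket booked: yes → false
  NOT prior overstay on record: yes → false
  passport validity remaining ≥ 1 months: 62 ≥ 1 is true
  interview score ≥ 1: 2 ≥ 1 is true
  has a sponsor letter: no → false
  biometrics captured: no → false
Combine:
[1.1.2] exactly-one(true, true) = false
[1.1] false OR false = false
[1.2.1] true OR false OR true = true
[1.2] NOT true = false
[1] false AND false = false
[2.1.1] true OR false OR false = true
[2.1] NOT true = false
[2.2.1.2.1] false OR false = false
[2.2.1.2] NOT false = true
[2.2.1] false OR true = true
[2.2] NOT true = false
[2] false OR false = false
[3.3] true → true = true
[3.4] exactly-one(false, false) = false
[3] false OR false OR true OR false = true
[root] false OR false OR true = true
Overall: true → granted

Granted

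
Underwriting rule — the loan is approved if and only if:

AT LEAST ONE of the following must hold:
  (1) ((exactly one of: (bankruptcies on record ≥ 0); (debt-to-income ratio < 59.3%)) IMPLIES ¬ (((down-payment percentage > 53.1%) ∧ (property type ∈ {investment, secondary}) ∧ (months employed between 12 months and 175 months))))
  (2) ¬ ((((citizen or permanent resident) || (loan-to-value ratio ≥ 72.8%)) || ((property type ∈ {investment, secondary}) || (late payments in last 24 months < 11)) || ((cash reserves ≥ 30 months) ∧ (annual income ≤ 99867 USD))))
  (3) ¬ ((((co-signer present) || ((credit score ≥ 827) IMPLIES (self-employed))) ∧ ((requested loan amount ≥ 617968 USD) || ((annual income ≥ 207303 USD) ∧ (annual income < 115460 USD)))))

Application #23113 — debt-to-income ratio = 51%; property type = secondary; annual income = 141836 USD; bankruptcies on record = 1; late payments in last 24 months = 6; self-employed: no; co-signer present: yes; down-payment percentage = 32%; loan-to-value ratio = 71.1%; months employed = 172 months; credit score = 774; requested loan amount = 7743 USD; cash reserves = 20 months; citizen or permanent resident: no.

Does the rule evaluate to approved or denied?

Approved

Atomic conditions:
  bankruptcies on record ≥ 0: 1 ≥ 0 is true
  debt-to-income ratio < 59.3%: 51 < 59.3 is true
  down-payment percentage > 53.1%: 32 > 53.1 is false
  property type ∈ {investment, secondary}: secondary is in the set → true
  months employed between 12 months and 175 months: 172 in [12, 175] is true
  citizen or permanent resident: no → false
  loan-to-value ratio ≥ 72.8%: 71.1 ≥ 72.8 is false
  late payments in last 24 months < 11: 6 < 11 is true
  cash reserves ≥ 30 months: 20 ≥ 30 is false
  annual income ≤ 99867 USD: 141836 ≤ 99867 is false
  co-signer present: yes → true
  credit score ≥ 827: 774 ≥ 827 is false
  self-employed: no → false
  requested loan amount ≥ 617968 USD: 7743 ≥ 617968 is false
  annual income ≥ 207303 USD: 141836 ≥ 207303 is false
  annual income < 115460 USD: 141836 < 115460 is false
Combine:
[1.1] exactly-one(true, true) = false
[1.2.1] false AND true AND true = false
[1.2] NOT false = true
[1] false → true (antecedent false ⇒ implication holds) = true
[2.1.1] false OR false = false
[2.1.2] true OR true = true
[2.1.3] false AND false = false
[2.1] false OR true OR false = true
[2] NOT true = false
[3.1.1.2] false → false (antecedent false ⇒ implication holds) = true
[3.1.1] true OR true = true
[3.1.2.2] false AND false = false
[3.1.2] false OR false = false
[3.1] true AND false = false
[3] NOT false = true
[root] true OR false OR true = true
Overall: true → approved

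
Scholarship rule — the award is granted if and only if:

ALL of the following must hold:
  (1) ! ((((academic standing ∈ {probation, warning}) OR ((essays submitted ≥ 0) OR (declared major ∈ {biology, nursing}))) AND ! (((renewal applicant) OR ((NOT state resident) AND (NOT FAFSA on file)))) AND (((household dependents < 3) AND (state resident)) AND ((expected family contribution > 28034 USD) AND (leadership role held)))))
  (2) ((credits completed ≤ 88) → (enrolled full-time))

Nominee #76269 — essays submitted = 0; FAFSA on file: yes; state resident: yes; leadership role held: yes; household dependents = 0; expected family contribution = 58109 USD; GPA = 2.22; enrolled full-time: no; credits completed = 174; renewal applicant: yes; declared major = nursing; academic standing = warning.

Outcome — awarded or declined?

Atomic conditions:
  academic standing ∈ {probation, warning}: warning is in the set → true
  essays submitted ≥ 0: 0 ≥ 0 is true
  declared major ∈ {biology, nursing}: nursing is in the set → true
  renewal applicant: yes → true
  NOT state resident: yes → false
  NOT FAFSA on file: yes → false
  household dependents < 3: 0 < 3 is true
  state resident: yes → true
  expected family contribution > 28034 USD: 58109 > 28034 is true
  leadership role held: yes → true
  credits completed ≤ 88: 174 ≤ 88 is false
  enrolled full-time: no → false
Combine:
[1.1.1.2] true OR true = true
[1.1.1] true OR true = true
[1.1.2.1.2] false AND false = false
[1.1.2.1] true OR false = true
[1.1.2] NOT true = false
[1.1.3.1] true AND true = true
[1.1.3.2] true AND true = true
[1.1.3] true AND true = true
[1.1] true AND false AND true = false
[1] NOT false = true
[2] false → false (antecedent false ⇒ implication holds) = true
[root] true AND true = true
Overall: true → awarded

Awarded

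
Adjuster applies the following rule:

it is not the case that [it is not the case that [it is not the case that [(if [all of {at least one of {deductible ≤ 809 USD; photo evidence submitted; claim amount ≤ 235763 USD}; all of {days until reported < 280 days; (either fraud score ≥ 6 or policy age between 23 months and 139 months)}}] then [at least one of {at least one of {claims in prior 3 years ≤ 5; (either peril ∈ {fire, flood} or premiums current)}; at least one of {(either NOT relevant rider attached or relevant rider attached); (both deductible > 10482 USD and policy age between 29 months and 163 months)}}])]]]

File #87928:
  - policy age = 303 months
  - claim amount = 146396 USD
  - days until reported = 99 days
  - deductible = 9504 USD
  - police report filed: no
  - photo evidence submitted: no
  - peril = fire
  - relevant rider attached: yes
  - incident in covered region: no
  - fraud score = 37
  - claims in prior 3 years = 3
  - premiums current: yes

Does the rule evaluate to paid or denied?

Denied

Atomic conditions:
  deductible ≤ 809 USD: 9504 ≤ 809 is false
  photo evidence submitted: no → false
  claim amount ≤ 235763 USD: 146396 ≤ 235763 is true
  days until reported < 280 days: 99 < 280 is true
  fraud score ≥ 6: 37 ≥ 6 is true
  policy age between 23 months and 139 months: 303 in [23, 139] is false
  claims in prior 3 years ≤ 5: 3 ≤ 5 is true
  peril ∈ {fire, flood}: fire is in the set → true
  premiums current: yes → true
  NOT relevant rider attached: yes → false
  relevant rider attached: yes → true
  deductible > 10482 USD: 9504 > 10482 is false
  policy age between 29 months and 163 months: 303 in [29, 163] is false
Combine:
[1.1.1.1.1] false OR false OR true = true
[1.1.1.1.2.2] true OR false = true
[1.1.1.1.2] true AND true = true
[1.1.1.1] true AND true = true
[1.1.1.2.1.2] true OR true = true
[1.1.1.2.1] true OR true = true
[1.1.1.2.2.1] false OR true = true
[1.1.1.2.2.2] false AND false = false
[1.1.1.2.2] true OR false = true
[1.1.1.2] true OR true = true
[1.1.1] true → true = true
[1.1] NOT true = false
[1] NOT false = true
[root] NOT true = false
Overall: false → denied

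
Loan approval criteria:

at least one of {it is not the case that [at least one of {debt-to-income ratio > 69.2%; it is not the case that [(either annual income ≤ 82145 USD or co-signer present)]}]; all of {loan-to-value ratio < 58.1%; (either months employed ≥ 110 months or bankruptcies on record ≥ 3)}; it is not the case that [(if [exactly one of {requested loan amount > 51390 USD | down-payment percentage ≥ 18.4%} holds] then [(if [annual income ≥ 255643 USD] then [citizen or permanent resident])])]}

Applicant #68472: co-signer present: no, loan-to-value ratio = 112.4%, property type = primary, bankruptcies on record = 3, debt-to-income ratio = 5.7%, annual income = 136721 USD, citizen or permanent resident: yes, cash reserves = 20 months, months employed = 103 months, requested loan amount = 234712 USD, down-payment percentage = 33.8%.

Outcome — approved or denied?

Atomic conditions:
  debt-to-income ratio > 69.2%: 5.7 > 69.2 is false
  annual income ≤ 82145 USD: 136721 ≤ 82145 is false
  co-signer present: no → false
  loan-to-value ratio < 58.1%: 112.4 < 58.1 is false
  months employed ≥ 110 months: 103 ≥ 110 is false
  bankruptcies on record ≥ 3: 3 ≥ 3 is true
  requested loan amount > 51390 USD: 234712 > 51390 is true
  down-payment percentage ≥ 18.4%: 33.8 ≥ 18.4 is true
  annual income ≥ 255643 USD: 136721 ≥ 255643 is false
  citizen or permanent resident: yes → true
Combine:
[1.1.2.1] false OR false = false
[1.1.2] NOT false = true
[1.1] false OR true = true
[1] NOT true = false
[2.2] false OR true = true
[2] false AND true = false
[3.1.1] exactly-one(true, true) = false
[3.1.2] false → true (antecedent false ⇒ implication holds) = true
[3.1] false → true (antecedent false ⇒ implication holds) = true
[3] NOT true = false
[root] false OR false OR false = false
Overall: false → denied

Denied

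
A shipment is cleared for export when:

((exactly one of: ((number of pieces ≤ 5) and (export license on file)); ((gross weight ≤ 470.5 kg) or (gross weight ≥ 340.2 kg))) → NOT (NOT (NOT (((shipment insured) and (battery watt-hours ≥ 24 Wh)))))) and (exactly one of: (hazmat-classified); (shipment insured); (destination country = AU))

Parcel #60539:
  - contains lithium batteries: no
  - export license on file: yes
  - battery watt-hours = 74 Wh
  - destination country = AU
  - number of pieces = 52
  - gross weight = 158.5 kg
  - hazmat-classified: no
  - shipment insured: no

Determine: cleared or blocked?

Cleared

Atomic conditions:
  number of pieces ≤ 5: 52 ≤ 5 is false
  export license on file: yes → true
  gross weight ≤ 470.5 kg: 158.5 ≤ 470.5 is true
  gross weight ≥ 340.2 kg: 158.5 ≥ 340.2 is false
  shipment insured: no → false
  battery watt-hours ≥ 24 Wh: 74 ≥ 24 is true
  hazmat-classified: no → false
  destination country = AU: AU == AU is true
Combine:
[1.1.1] false AND true = false
[1.1.2] true OR false = true
[1.1] exactly-one(false, true) = true
[1.2.1.1.1] false AND true = false
[1.2.1.1] NOT false = true
[1.2.1] NOT true = false
[1.2] NOT false = true
[1] true → true = true
[2] exactly-one(false, false, true) = true
[root] true AND true = true
Overall: true → cleared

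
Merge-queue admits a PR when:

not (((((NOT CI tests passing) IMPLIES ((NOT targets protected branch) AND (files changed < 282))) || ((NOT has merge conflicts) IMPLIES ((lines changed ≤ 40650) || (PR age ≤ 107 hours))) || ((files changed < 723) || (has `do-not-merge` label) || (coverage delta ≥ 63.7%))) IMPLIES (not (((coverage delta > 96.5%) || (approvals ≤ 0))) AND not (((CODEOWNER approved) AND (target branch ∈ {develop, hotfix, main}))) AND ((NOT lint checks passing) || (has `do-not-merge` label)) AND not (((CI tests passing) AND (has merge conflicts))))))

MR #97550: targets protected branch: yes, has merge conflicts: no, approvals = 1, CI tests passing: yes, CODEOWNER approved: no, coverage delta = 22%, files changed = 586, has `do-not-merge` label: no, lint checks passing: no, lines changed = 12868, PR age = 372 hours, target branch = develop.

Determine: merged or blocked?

Blocked

Atomic conditions:
  NOT CI tests passing: yes → false
  NOT targets protected branch: yes → false
  files changed < 282: 586 < 282 is false
  NOT has merge conflicts: no → true
  lines changed ≤ 40650: 12868 ≤ 40650 is true
  PR age ≤ 107 hours: 372 ≤ 107 is false
  files changed < 723: 586 < 723 is true
  has `do-not-merge` label: no → false
  coverage delta ≥ 63.7%: 22 ≥ 63.7 is false
  coverage delta > 96.5%: 22 > 96.5 is false
  approvals ≤ 0: 1 ≤ 0 is false
  CODEOWNER approved: no → false
  target branch ∈ {develop, hotfix, main}: develop is in the set → true
  NOT lint checks passing: no → true
  CI tests passing: yes → true
  has merge conflicts: no → false
Combine:
[1.1.1.2] false AND false = false
[1.1.1] false → false (antecedent false ⇒ implication holds) = true
[1.1.2.2] true OR false = true
[1.1.2] true → true = true
[1.1.3] true OR false OR false = true
[1.1] true OR true OR true = true
[1.2.1.1] false OR false = false
[1.2.1] NOT false = true
[1.2.2.1] false AND true = false
[1.2.2] NOT false = true
[1.2.3] true OR false = true
[1.2.4.1] true AND false = false
[1.2.4] NOT false = true
[1.2] true AND true AND true AND true = true
[1] true → true = true
[root] NOT true = false
Overall: false → blocked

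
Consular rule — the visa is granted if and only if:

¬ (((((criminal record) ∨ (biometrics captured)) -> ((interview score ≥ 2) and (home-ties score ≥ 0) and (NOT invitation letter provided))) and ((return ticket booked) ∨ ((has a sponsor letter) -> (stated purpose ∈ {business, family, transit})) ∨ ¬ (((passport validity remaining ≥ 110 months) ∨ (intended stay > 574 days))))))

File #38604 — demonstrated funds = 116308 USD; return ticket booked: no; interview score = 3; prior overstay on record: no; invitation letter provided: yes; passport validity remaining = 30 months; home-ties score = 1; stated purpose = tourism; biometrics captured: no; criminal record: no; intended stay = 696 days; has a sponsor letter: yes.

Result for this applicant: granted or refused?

Atomic conditions:
  criminal record: no → false
  biometrics captured: no → false
  interview score ≥ 2: 3 ≥ 2 is true
  home-ties score ≥ 0: 1 ≥ 0 is true
  NOT invitation letter provided: yes → false
  return ticket booked: no → false
  has a sponsor letter: yes → true
  stated purpose ∈ {business, family, transit}: tourism is not in the set → false
  passport validity remaining ≥ 110 months: 30 ≥ 110 is false
  intended stay > 574 days: 696 > 574 is true
Combine:
[1.1.1] false OR false = false
[1.1.2] true AND true AND false = false
[1.1] false → false (antecedent false ⇒ implication holds) = true
[1.2.2] true → false = false
[1.2.3.1] false OR true = true
[1.2.3] NOT true = false
[1.2] false OR false OR false = false
[1] true AND false = false
[root] NOT false = true
Overall: true → granted

Granted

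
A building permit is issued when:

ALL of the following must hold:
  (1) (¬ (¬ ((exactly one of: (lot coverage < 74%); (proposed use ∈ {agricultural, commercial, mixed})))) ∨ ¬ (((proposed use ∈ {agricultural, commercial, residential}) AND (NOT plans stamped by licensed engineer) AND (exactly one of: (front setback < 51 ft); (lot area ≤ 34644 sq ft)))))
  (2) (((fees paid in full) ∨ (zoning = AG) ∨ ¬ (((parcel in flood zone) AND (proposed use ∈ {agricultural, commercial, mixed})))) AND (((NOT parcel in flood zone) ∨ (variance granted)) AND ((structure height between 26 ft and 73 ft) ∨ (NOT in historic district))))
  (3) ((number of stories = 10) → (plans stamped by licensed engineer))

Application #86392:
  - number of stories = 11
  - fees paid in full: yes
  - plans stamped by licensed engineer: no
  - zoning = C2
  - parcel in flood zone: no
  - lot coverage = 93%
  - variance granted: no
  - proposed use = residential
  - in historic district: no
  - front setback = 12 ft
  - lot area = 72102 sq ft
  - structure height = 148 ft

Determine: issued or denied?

Atomic conditions:
  lot coverage < 74%: 93 < 74 is false
  proposed use ∈ {agricultural, commercial, mixed}: residential is not in the set → false
  proposed use ∈ {agricultural, commercial, residential}: residential is in the set → true
  NOT plans stamped by licensed engineer: no → true
  front setback < 51 ft: 12 < 51 is true
  lot area ≤ 34644 sq ft: 72102 ≤ 34644 is false
  fees paid in full: yes → true
  zoning = AG: C2 == AG is false
  parcel in flood zone: no → false
  NOT parcel in flood zone: no → true
  variance granted: no → false
  structure height between 26 ft and 73 ft: 148 in [26, 73] is false
  NOT in historic district: no → true
  number of stories = 10: 11 == 10 is false
  plans stamped by licensed engineer: no → false
Combine:
[1.1.1.1] exactly-one(false, false) = false
[1.1.1] NOT false = true
[1.1] NOT true = false
[1.2.1.3] exactly-one(true, false) = true
[1.2.1] true AND true AND true = true
[1.2] NOT true = false
[1] false OR false = false
[2.1.3.1] false AND false = false
[2.1.3] NOT false = true
[2.1] true OR false OR true = true
[2.2.1] true OR false = true
[2.2.2] false OR true = true
[2.2] true AND true = true
[2] true AND true = true
[3] false → false (antecedent false ⇒ implication holds) = true
[root] false AND true AND true = false
Overall: false → denied

Denied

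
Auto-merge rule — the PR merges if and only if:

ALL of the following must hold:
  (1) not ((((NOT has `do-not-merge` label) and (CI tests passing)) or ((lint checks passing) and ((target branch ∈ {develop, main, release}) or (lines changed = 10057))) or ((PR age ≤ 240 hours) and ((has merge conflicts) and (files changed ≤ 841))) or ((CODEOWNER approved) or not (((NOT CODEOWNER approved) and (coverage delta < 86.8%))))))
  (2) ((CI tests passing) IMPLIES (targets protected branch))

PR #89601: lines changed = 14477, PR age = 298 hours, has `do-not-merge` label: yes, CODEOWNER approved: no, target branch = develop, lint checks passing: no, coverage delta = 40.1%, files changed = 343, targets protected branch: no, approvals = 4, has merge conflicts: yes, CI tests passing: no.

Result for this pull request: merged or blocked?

Atomic conditions:
  NOT has `do-not-merge` label: yes → false
  CI tests passing: no → false
  lint checks passing: no → false
  target branch ∈ {develop, main, release}: develop is in the set → true
  lines changed = 10057: 14477 == 10057 is false
  PR age ≤ 240 hours: 298 ≤ 240 is false
  has merge conflicts: yes → true
  files changed ≤ 841: 343 ≤ 841 is true
  CODEOWNER approved: no → false
  NOT CODEOWNER approved: no → true
  coverage delta < 86.8%: 40.1 < 86.8 is true
  targets protected branch: no → false
Combine:
[1.1.1] false AND false = false
[1.1.2.2] true OR false = true
[1.1.2] false AND true = false
[1.1.3.2] true AND true = true
[1.1.3] false AND true = false
[1.1.4.2.1] true AND true = true
[1.1.4.2] NOT true = false
[1.1.4] false OR false = false
[1.1] false OR false OR false OR false = false
[1] NOT false = true
[2] false → false (antecedent false ⇒ implication holds) = true
[root] true AND true = true
Overall: true → merged

Merged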